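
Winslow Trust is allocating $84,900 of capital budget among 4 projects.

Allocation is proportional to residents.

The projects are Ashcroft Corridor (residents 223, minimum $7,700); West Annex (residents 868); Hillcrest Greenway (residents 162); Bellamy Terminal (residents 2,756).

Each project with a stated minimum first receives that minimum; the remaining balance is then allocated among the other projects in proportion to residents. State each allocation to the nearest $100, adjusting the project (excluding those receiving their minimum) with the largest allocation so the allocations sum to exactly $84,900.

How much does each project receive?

Guaranteed amounts: Ashcroft Corridor $7,700. Remaining pool $77,200.
Remaining pool split over remaining residents 3,786: West Annex 17,699.31 → $17,700; Hillcrest Greenway 3,303.33 → $3,300; Bellamy Terminal 56,197.36 → $56,200.

Ashcroft Corridor: $7,700 · West Annex: $17,700 · Hillcrest Greenway: $3,300 · Bellamy Terminal: $56,200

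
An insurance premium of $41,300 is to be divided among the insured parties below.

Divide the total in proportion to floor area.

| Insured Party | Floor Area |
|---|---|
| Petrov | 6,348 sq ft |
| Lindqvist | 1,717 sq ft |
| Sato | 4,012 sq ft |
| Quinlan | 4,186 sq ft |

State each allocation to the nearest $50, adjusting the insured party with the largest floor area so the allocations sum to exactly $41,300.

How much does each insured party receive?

Petrov: $16,100 | Lindqvist: $4,350 | Sato: $10,200 | Quinlan: $10,650

Combined floor area = 6,348 + 1,717 + 4,012 + 4,186 = 16,263.
Raw shares: Petrov 16,120.79; Lindqvist 4,360.33; Sato 10,188.50; Quinlan 10,630.38.
After rounding ($50): Petrov $16,100; Lindqvist $4,350; Sato $10,200; Quinlan $10,650. Sum = $41,300.
No rounding difference to absorb.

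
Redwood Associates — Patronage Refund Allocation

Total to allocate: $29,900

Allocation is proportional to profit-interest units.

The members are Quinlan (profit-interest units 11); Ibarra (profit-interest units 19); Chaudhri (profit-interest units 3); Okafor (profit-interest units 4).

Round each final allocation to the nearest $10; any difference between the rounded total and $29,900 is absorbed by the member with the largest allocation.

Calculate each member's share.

Quinlan: $8,890; Ibarra: $15,360; Chaudhri: $2,420; Okafor: $3,230

Sum of profit-interest units: 37.
Proportional shares: Quinlan 11/37 × $29,900 = 8,889.19; Ibarra 19/37 × $29,900 = 15,354.05; Chaudhri 3/37 × $29,900 = 2,424.32; Okafor 4/37 × $29,900 = 3,232.43.
After rounding ($10): Quinlan $8,890; Ibarra $15,350; Chaudhri $2,420; Okafor $3,230. Sum = $29,890.
Difference $29,900 − $29,890 = +$10 applied to largest allocation (Ibarra): Ibarra becomes $15,360.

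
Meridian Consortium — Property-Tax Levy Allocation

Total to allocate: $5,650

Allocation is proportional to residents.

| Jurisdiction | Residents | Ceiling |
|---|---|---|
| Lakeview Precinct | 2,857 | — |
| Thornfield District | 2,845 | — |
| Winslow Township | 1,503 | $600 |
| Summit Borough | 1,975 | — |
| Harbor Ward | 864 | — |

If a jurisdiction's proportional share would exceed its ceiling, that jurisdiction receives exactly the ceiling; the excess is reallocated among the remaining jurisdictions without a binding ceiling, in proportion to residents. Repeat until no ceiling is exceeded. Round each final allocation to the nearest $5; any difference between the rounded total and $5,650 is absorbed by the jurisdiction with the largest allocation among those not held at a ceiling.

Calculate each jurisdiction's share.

Combined residents = 10,044.
Proportional shares (ignoring caps): Lakeview Precinct 1,607.13; Thornfield District 1,600.38; Winslow Township 845.47; Summit Borough 1,110.99; Harbor Ward 486.02.
Held at cap: Winslow Township ($600); remaining pool $5,050 reallocated over remaining residents 8,541.
Remaining shares: Lakeview Precinct 1,689.25 → $1,690; Thornfield District 1,682.15 → $1,680; Summit Borough 1,167.75 → $1,170; Harbor Ward 510.85 → $510.

Lakeview Precinct: $1,690; Thornfield District: $1,680; Winslow Township: $600; Summit Borough: $1,170; Harbor Ward: $510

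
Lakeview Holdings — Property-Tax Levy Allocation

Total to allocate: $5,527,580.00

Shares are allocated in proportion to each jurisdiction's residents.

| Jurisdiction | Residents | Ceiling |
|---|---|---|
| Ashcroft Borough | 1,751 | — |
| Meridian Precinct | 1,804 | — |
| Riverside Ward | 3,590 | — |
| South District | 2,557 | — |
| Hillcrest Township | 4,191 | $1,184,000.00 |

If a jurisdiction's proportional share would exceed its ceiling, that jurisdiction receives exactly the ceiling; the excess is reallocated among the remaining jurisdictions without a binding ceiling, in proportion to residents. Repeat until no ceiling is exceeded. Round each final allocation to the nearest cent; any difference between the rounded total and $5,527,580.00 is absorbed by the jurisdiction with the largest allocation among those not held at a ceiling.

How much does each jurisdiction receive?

Sum of residents: 13,893.
Pro-rata shares before constraints: Ashcroft Borough 696,666.8524; Meridian Precinct 717,753.8559; Riverside Ward 1,428,346.0880; South District 1,017,348.4532; Hillcrest Township 1,667,464.7506.
Cap binds for Hillcrest Township ($1,184,000.00); remaining pool $4,343,580.00 reallocated over remaining residents 9,702.
Remaining shares: Ashcroft Borough 783,921.7254 → $783,921.73; Meridian Precinct 807,649.7959 → $807,649.80; Riverside Ward 1,607,241.0019 → $1,607,241.00; South District 1,144,767.4768 → $1,144,767.48.
Rounding difference −$0.01 applied to Riverside Ward → $1,607,240.99.

Ashcroft Borough: $783,921.73; Meridian Precinct: $807,649.80; Riverside Ward: $1,607,240.99; South District: $1,144,767.48; Hillcrest Township: $1,184,000.00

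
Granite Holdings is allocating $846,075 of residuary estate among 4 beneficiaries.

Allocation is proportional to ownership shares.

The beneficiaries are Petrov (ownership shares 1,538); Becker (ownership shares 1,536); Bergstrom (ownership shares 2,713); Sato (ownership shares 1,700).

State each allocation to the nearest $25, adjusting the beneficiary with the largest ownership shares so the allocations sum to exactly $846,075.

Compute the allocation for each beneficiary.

Petrov: $173,800 · Becker: $173,575 · Bergstrom: $306,600 · Sato: $192,100

Combined ownership shares = 1,538 + 1,536 + 2,713 + 1,700 = 7,487.
Pro-rata amounts: Petrov 173,803.04; Becker 173,577.03; Bergstrom 306,584.94; Sato 192,109.99.
At nearest $25: Petrov $173,800; Becker $173,575; Bergstrom $306,575; Sato $192,100. Sum = $846,050.
Difference $846,075 − $846,050 = +$25 applied to largest ownership shares (Bergstrom): Bergstrom becomes $306,600.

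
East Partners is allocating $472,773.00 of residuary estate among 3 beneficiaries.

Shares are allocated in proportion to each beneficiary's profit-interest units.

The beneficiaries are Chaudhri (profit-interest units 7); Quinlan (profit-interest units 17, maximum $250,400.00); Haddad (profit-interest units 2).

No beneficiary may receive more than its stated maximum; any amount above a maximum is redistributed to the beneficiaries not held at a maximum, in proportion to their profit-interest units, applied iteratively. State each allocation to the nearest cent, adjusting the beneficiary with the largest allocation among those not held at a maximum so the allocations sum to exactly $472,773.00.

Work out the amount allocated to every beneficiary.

Profit-interest units total: 26.
Unconstrained shares: Chaudhri 127,285.0385; Quinlan 309,120.8077; Haddad 36,367.1538.
Capped: Quinlan ($250,400.00); balance $222,373.00 reallocated over remaining profit-interest units 9.
Remaining shares: Chaudhri 172,956.7778 → $172,956.78; Haddad 49,416.2222 → $49,416.22.

Chaudhri: $172,956.78 · Quinlan: $250,400.00 · Haddad: $49,416.22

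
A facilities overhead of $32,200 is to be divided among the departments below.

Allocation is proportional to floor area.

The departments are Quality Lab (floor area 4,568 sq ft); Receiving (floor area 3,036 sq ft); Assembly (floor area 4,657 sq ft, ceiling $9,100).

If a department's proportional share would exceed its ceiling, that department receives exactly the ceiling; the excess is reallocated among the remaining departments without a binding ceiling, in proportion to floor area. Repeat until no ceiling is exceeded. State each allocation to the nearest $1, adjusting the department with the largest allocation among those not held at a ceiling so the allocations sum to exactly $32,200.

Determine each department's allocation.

Combined floor area = 12,261.
Proportional shares (ignoring caps): Quality Lab 11,996.54; Receiving 7,973.18; Assembly 12,230.27.
Capped: Assembly ($9,100); residual $23,100 reallocated over remaining floor area 7,604.
Remaining shares: Quality Lab 13,877.01 → $13,877; Receiving 9,222.99 → $9,223.

Quality Lab: $13,877; Receiving: $9,223; Assembly: $9,100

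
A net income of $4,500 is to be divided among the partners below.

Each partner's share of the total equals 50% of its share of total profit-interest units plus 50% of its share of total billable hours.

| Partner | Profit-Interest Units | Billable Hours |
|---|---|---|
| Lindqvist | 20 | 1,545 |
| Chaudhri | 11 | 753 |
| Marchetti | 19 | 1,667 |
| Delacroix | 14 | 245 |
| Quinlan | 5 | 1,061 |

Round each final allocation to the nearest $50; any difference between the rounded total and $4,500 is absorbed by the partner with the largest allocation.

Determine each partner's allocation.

Lindqvist: $1,300; Chaudhri: $700; Marchetti: $1,350; Delacroix: $550; Quinlan: $600

Profit-interest units total 69; billable hours total 5,271.
Combined weights (50% profit-interest units + 50% billable hours): Lindqvist 0.2915; Chaudhri 0.1511; Marchetti 0.2958; Delacroix 0.1247; Quinlan 0.1369.
Proportional shares: Lindqvist 1,311.68; Chaudhri 680.12; Marchetti 1,331.15; Delacroix 561.10; Quinlan 615.95.
After rounding ($50): Lindqvist $1,300; Chaudhri $700; Marchetti $1,350; Delacroix $550; Quinlan $600. Sum = $4,500.
Rounded total matches; no reconciliation needed.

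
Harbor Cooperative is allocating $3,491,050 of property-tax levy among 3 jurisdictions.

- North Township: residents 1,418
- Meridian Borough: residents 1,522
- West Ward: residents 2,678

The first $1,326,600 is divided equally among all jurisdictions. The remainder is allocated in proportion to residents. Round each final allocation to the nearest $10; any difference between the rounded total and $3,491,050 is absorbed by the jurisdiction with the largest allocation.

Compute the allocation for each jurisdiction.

First tranche $1,326,600 split equally: $442,200 each.
Remainder $2,164,450 by residents (total 5,618): North Township 546,313.65 → $546,310; Meridian Borough 586,381.79 → $586,380; West Ward 1,031,754.56 → $1,031,750.
Rounding difference +$10 on remainder applied to West Ward.
Totals: North Township $442,200 + $546,310 = $988,510; Meridian Borough $442,200 + $586,380 = $1,028,580; West Ward $442,200 + $1,031,760 = $1,473,960.

North Township: $988,510 | Meridian Borough: $1,028,580 | West Ward: $1,473,960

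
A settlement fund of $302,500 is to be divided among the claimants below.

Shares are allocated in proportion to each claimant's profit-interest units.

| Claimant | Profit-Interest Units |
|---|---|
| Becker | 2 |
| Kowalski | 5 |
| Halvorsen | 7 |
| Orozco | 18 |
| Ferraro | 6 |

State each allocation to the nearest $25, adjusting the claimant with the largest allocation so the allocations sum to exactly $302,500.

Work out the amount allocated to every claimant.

Becker: $15,925; Kowalski: $39,800; Halvorsen: $55,725; Orozco: $143,275; Ferraro: $47,775

Total profit-interest units = 38.
Raw shares: Becker 2/38 × $302,500 = 15,921.05; Kowalski 5/38 × $302,500 = 39,802.63; Halvorsen 7/38 × $302,500 = 55,723.68; Orozco 18/38 × $302,500 = 143,289.47; Ferraro 6/38 × $302,500 = 47,763.16.
Rounded to nearest $25: Becker $15,925; Kowalski $39,800; Halvorsen $55,725; Orozco $143,300; Ferraro $47,775. Sum = $302,525.
Difference $302,500 − $302,525 = −$25 applied to largest allocation (Orozco): Orozco becomes $143,275.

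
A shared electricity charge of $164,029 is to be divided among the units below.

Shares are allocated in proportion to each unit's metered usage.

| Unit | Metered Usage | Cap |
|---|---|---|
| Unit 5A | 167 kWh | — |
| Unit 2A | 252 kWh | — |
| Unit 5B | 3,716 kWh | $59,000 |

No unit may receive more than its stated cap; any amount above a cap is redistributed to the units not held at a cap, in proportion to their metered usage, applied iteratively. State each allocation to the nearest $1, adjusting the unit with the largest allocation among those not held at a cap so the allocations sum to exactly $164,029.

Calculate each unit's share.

Unit 5A: $41,861; Unit 2A: $63,168; Unit 5B: $59,000

Sum of metered usage: 4,135.
Pro-rata shares before constraints: Unit 5A 6,624.63; Unit 2A 9,996.45; Unit 5B 147,407.92.
Capped: Unit 5B ($59,000); residual $105,029 reallocated over remaining metered usage 419.
Remaining shares: Unit 5A 41,861.20 → $41,861; Unit 2A 63,167.80 → $63,168.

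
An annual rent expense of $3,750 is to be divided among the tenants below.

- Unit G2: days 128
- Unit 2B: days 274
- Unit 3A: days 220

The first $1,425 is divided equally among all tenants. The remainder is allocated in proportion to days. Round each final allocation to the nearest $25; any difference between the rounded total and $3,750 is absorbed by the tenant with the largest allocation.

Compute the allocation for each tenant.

First tranche $1,425 split equally: $475 each.
Remainder $2,325 by days (total 622): Unit G2 478.46 → $475; Unit 2B 1,024.20 → $1,025; Unit 3A 822.35 → $825.
Totals: Unit G2 $475 + $475 = $950; Unit 2B $475 + $1,025 = $1,500; Unit 3A $475 + $825 = $1,300.

Unit G2: $950; Unit 2B: $1,500; Unit 3A: $1,300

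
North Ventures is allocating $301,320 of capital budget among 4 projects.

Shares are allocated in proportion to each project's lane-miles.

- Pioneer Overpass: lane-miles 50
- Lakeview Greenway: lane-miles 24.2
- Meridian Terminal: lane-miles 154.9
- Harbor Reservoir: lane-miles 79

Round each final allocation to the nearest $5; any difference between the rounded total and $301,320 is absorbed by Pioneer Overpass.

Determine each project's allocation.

Combined lane-miles = 308.1.
Raw shares: Pioneer Overpass 50/308.1 × $301,320 = 48,899.71; Lakeview Greenway 24.2/308.1 × $301,320 = 23,667.46; Meridian Terminal 154.9/308.1 × $301,320 = 151,491.30; Harbor Reservoir 79/308.1 × $301,320 = 77,261.54.
At nearest $5: Pioneer Overpass $48,900; Lakeview Greenway $23,665; Meridian Terminal $151,490; Harbor Reservoir $77,260. Sum = $301,315.
Difference $301,320 − $301,315 = +$5 applied to Pioneer Overpass: Pioneer Overpass becomes $48,905.

Pioneer Overpass: $48,905; Lakeview Greenway: $23,665; Meridian Terminal: $151,490; Harbor Reservoir: $77,260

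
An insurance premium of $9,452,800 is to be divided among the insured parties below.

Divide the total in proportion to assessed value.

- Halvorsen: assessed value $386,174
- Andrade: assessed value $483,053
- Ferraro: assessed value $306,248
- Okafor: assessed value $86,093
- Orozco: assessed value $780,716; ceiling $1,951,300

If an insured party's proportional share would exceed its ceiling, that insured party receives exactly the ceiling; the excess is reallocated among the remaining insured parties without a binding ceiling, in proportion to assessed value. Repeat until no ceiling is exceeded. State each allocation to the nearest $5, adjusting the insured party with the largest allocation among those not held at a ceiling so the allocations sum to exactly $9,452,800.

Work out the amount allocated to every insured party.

Halvorsen: $2,296,255 · Andrade: $2,872,315 · Ferraro: $1,821,005 · Okafor: $511,925 · Orozco: $1,951,300

Sum of assessed value: 2,042,284.
Pro-rata shares before constraints: Halvorsen 1,787,423.09; Andrade 2,235,831.74; Ferraro 1,417,482.14; Okafor 398,485.18; Orozco 3,613,577.84.
Capped: Orozco ($1,951,300); residual $7,501,500 reallocated over remaining assessed value 1,261,568.
Shares after redistribution: Halvorsen 2,296,256.93 → $2,296,255; Andrade 2,872,316.10 → $2,872,315; Ferraro 1,821,003.21 → $1,821,005; Okafor 511,923.76 → $511,925.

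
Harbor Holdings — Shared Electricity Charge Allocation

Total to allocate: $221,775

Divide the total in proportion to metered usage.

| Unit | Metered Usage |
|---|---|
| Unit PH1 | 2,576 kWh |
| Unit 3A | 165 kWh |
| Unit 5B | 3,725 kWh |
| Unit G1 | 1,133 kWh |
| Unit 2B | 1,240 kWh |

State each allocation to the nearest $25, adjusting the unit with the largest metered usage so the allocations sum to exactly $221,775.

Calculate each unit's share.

Combined metered usage = 8,839.
Raw shares: Unit PH1 2,576/8,839 × $221,775 = 64,633.15; Unit 3A 165/8,839 × $221,775 = 4,139.93; Unit 5B 3,725/8,839 × $221,775 = 93,462.14; Unit G1 1,133/8,839 × $221,775 = 28,427.55; Unit 2B 1,240/8,839 × $221,775 = 31,112.23.
Rounded to nearest $25: Unit PH1 $64,625; Unit 3A $4,150; Unit 5B $93,450; Unit G1 $28,425; Unit 2B $31,100. Sum = $221,750.
Difference $221,775 − $221,750 = +$25 applied to largest metered usage (Unit 5B): Unit 5B becomes $93,475.

Unit PH1: $64,625; Unit 3A: $4,150; Unit 5B: $93,475; Unit G1: $28,425; Unit 2B: $31,100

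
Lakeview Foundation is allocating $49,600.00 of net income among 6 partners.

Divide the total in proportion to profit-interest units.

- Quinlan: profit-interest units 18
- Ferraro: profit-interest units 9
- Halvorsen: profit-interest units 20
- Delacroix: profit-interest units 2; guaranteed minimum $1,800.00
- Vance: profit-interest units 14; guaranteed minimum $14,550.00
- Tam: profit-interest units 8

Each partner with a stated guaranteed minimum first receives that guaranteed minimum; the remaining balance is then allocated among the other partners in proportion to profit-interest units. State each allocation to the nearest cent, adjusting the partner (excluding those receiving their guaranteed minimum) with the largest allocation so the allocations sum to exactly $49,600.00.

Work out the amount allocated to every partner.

Guaranteed amounts: Delacroix $1,800.00; Vance $14,550.00. Remaining pool $33,250.00.
Remaining pool split over remaining profit-interest units 55: Quinlan 10,881.8182 → $10,881.82; Ferraro 5,440.9091 → $5,440.91; Halvorsen 12,090.9091 → $12,090.91; Tam 4,836.3636 → $4,836.36.

Quinlan: $10,881.82; Ferraro: $5,440.91; Halvorsen: $12,090.91; Delacroix: $1,800.00; Vance: $14,550.00; Tam: $4,836.36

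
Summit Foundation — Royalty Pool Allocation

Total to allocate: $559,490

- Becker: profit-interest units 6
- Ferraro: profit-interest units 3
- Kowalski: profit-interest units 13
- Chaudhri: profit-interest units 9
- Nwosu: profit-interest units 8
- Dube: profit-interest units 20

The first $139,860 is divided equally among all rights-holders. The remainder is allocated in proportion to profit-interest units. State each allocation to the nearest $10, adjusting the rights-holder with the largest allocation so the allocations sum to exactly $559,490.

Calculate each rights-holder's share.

$139,860 shared equally gives $23,310 per rights-holder.
Remainder $419,630 by profit-interest units (total 59): Becker 42,674.24 → $42,670; Ferraro 21,337.12 → $21,340; Kowalski 92,460.85 → $92,460; Chaudhri 64,011.36 → $64,010; Nwosu 56,898.98 → $56,900; Dube 142,247.46 → $142,250.
Totals: Becker $23,310 + $42,670 = $65,980; Ferraro $23,310 + $21,340 = $44,650; Kowalski $23,310 + $92,460 = $115,770; Chaudhri $23,310 + $64,010 = $87,320; Nwosu $23,310 + $56,900 = $80,210; Dube $23,310 + $142,250 = $165,560.

Becker: $65,980 | Ferraro: $44,650 | Kowalski: $115,770 | Chaudhri: $87,320 | Nwosu: $80,210 | Dube: $165,560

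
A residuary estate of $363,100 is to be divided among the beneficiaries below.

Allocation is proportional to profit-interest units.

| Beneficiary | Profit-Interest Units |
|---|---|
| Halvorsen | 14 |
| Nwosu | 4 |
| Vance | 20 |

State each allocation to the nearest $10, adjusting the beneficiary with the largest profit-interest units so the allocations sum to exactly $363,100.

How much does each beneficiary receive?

Total profit-interest units = 14 + 4 + 20 = 38.
Pro-rata amounts: Halvorsen 133,773.68; Nwosu 38,221.05; Vance 191,105.26.
Rounded to nearest $10: Halvorsen $133,770; Nwosu $38,220; Vance $191,110. Sum = $363,100.
Rounded total matches; no reconciliation needed.

Halvorsen: $133,770 · Nwosu: $38,220 · Vance: $191,110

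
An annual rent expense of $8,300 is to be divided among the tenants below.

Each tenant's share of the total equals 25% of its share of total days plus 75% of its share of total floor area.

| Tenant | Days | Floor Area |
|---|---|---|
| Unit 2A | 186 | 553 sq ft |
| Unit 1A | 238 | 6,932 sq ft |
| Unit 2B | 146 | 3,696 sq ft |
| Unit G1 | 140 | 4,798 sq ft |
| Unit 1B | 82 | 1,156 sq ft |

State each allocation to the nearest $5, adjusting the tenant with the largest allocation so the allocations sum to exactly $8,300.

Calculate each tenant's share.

Days total 792; floor area total 17,135.
Combined weights (25% days + 75% floor area): Unit 2A 0.0829; Unit 1A 0.3785; Unit 2B 0.2079; Unit G1 0.2542; Unit 1B 0.0765.
Raw shares: Unit 2A 688.21; Unit 1A 3,141.88; Unit 2B 1,725.24; Unit G1 2,109.87; Unit 1B 634.80.
After rounding ($5): Unit 2A $690; Unit 1A $3,140; Unit 2B $1,725; Unit G1 $2,110; Unit 1B $635. Sum = $8,300.
No rounding difference to absorb.

Unit 2A: $690 | Unit 1A: $3,140 | Unit 2B: $1,725 | Unit G1: $2,110 | Unit 1B: $635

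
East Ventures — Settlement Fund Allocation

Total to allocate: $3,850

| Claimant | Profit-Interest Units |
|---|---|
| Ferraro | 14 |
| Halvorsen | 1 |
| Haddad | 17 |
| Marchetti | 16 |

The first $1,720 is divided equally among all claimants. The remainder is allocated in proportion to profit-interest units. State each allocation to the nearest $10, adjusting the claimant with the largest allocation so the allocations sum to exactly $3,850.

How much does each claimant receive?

Ferraro: $1,050 · Halvorsen: $470 · Haddad: $1,190 · Marchetti: $1,140

First tranche $1,720 split equally: $430 each.
Remainder $2,130 by profit-interest units (total 48): Ferraro 621.25 → $620; Halvorsen 44.38 → $40; Haddad 754.38 → $750; Marchetti 710.00 → $710.
Rounding difference +$10 on remainder applied to Haddad.
Totals: Ferraro $430 + $620 = $1,050; Halvorsen $430 + $40 = $470; Haddad $430 + $760 = $1,190; Marchetti $430 + $710 = $1,140.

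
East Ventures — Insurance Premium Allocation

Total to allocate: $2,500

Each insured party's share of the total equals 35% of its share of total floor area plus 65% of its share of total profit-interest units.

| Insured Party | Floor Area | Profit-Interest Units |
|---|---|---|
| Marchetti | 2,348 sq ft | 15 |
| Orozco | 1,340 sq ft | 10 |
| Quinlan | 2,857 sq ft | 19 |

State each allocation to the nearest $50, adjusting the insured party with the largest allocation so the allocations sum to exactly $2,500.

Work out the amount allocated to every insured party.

Totals — floor area 6,545, profit-interest units 44.
Combined weights (35% floor area + 65% profit-interest units): Marchetti 0.3472; Orozco 0.2194; Quinlan 0.4335.
Raw shares: Marchetti 867.88; Orozco 548.46; Quinlan 1,083.66.
After rounding ($50): Marchetti $850; Orozco $550; Quinlan $1,100. Sum = $2,500.
Rounded total matches; no reconciliation needed.

Marchetti: $850 | Orozco: $550 | Quinlan: $1,100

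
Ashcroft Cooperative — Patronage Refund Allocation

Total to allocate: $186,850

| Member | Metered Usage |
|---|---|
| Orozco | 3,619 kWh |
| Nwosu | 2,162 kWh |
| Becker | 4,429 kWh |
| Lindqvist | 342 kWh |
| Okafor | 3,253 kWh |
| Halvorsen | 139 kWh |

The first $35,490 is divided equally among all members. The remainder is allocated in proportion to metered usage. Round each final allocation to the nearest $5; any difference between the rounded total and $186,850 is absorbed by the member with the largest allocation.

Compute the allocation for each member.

$35,490 shared equally gives $5,915 per member.
Remainder $151,360 by metered usage (total 13,944): Orozco 39,283.69 → $39,285; Nwosu 23,468.18 → $23,470; Becker 48,076.12 → $48,075; Lindqvist 3,712.36 → $3,710; Okafor 35,310.82 → $35,310; Halvorsen 1,508.82 → $1,510.
Totals: Orozco $5,915 + $39,285 = $45,200; Nwosu $5,915 + $23,470 = $29,385; Becker $5,915 + $48,075 = $53,990; Lindqvist $5,915 + $3,710 = $9,625; Okafor $5,915 + $35,310 = $41,225; Halvorsen $5,915 + $1,510 = $7,425.

Orozco: $45,200 | Nwosu: $29,385 | Becker: $53,990 | Lindqvist: $9,625 | Okafor: $41,225 | Halvorsen: $7,425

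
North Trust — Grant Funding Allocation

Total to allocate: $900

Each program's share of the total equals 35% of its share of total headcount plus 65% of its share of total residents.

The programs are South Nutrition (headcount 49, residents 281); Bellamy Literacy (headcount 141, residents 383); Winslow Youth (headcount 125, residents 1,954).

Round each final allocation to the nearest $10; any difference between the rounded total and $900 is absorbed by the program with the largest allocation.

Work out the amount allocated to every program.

South Nutrition: $110; Bellamy Literacy: $230; Winslow Youth: $560

Totals — headcount 315, residents 2,618.
Blended shares (35% headcount + 65% residents): South Nutrition 0.1242; Bellamy Literacy 0.2518; Winslow Youth 0.6240.
Unrounded shares: South Nutrition 111.79; Bellamy Literacy 226.58; Winslow Youth 561.63.
Rounded to nearest $10: South Nutrition $110; Bellamy Literacy $230; Winslow Youth $560. Sum = $900.
Rounded total matches; no reconciliation needed.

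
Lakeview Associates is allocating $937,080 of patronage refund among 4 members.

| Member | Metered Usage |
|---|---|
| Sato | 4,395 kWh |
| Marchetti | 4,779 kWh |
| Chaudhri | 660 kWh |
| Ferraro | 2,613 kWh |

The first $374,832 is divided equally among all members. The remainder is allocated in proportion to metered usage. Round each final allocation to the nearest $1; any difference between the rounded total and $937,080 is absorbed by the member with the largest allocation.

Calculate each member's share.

$374,832 shared equally gives $93,708 per member.
Remainder $562,248 by metered usage (total 12,447): Sato 198,528.16 → $198,528; Marchetti 215,873.96 → $215,874; Chaudhri 29,813.10 → $29,813; Ferraro 118,032.78 → $118,033.
Totals: Sato $93,708 + $198,528 = $292,236; Marchetti $93,708 + $215,874 = $309,582; Chaudhri $93,708 + $29,813 = $123,521; Ferraro $93,708 + $118,033 = $211,741.

Sato: $292,236 · Marchetti: $309,582 · Chaudhri: $123,521 · Ferraro: $211,741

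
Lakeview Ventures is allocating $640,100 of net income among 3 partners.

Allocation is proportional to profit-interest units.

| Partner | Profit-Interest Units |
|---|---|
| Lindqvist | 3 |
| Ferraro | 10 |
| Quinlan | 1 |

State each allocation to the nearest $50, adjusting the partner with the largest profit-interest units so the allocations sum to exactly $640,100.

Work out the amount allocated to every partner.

Sum of profit-interest units: 14.
Unrounded shares: Lindqvist 3/14 × $640,100 = 137,164.29; Ferraro 10/14 × $640,100 = 457,214.29; Quinlan 1/14 × $640,100 = 45,721.43.
At nearest $50: Lindqvist $137,150; Ferraro $457,200; Quinlan $45,700. Sum = $640,050.
Difference $640,100 − $640,050 = +$50 applied to largest profit-interest units (Ferraro): Ferraro becomes $457,250.

Lindqvist: $137,150 | Ferraro: $457,250 | Quinlan: $45,700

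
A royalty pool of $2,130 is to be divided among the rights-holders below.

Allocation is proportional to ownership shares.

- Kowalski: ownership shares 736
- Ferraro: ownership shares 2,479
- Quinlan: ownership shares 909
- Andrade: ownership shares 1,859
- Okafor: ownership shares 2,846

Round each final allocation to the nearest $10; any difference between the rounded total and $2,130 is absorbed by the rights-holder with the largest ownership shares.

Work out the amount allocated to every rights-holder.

Kowalski: $180; Ferraro: $600; Quinlan: $220; Andrade: $450; Okafor: $680

Ownership shares total: 8,829.
Raw shares: Kowalski 736/8,829 × $2,130 = 177.56; Ferraro 2,479/8,829 × $2,130 = 598.06; Quinlan 909/8,829 × $2,130 = 219.30; Andrade 1,859/8,829 × $2,130 = 448.48; Okafor 2,846/8,829 × $2,130 = 686.60.
After rounding ($10): Kowalski $180; Ferraro $600; Quinlan $220; Andrade $450; Okafor $690. Sum = $2,140.
Difference $2,130 − $2,140 = −$10 applied to largest ownership shares (Okafor): Okafor becomes $680.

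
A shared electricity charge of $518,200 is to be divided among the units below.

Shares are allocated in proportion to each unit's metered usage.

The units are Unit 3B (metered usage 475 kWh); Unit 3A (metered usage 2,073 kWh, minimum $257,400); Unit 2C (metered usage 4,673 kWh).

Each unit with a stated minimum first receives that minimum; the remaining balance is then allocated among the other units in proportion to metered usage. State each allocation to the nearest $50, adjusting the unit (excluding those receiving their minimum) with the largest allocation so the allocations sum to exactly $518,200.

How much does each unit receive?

Fund the minimums — Unit 3A $257,400. Residual $260,800.
Residual split over remaining metered usage 5,148: Unit 3B 24,063.71 → $24,050; Unit 2C 236,736.29 → $236,750.

Unit 3B: $24,050 · Unit 3A: $257,400 · Unit 2C: $236,750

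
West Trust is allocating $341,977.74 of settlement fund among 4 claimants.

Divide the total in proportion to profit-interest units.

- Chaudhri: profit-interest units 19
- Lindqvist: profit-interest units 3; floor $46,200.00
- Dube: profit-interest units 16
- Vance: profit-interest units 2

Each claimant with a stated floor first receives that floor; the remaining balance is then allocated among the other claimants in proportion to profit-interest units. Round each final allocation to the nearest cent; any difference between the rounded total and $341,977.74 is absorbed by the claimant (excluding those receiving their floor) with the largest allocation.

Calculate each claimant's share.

Chaudhri: $151,885.86 · Lindqvist: $46,200.00 · Dube: $127,903.89 · Vance: $15,987.99

Fund the minimums — Lindqvist $46,200.00. Balance $295,777.74.
Balance split over remaining profit-interest units 37: Chaudhri 151,885.8665 → $151,885.87; Dube 127,903.8876 → $127,903.89; Vance 15,987.9859 → $15,987.99.
Rounding difference −$0.01 applied to Chaudhri → $151,885.86.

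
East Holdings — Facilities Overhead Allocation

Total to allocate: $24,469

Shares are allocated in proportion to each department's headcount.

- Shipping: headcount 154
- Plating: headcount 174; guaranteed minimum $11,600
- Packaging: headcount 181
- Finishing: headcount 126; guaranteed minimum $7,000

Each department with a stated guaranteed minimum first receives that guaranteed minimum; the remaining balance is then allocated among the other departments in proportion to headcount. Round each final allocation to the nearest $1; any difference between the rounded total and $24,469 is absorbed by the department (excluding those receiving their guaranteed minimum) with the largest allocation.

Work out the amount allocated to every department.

Shipping: $2,698; Plating: $11,600; Packaging: $3,171; Finishing: $7,000

Guaranteed amounts: Plating $11,600; Finishing $7,000. Balance $5,869.
Balance split over remaining headcount 335: Shipping 2,697.99 → $2,698; Packaging 3,171.01 → $3,171.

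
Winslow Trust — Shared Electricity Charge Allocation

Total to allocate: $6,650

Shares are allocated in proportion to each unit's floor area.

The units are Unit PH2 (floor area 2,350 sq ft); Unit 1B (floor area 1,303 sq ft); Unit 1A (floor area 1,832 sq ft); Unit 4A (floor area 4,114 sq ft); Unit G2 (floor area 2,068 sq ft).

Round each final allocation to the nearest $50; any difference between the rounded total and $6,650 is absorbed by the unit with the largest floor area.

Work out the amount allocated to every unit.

Unit PH2: $1,350; Unit 1B: $750; Unit 1A: $1,050; Unit 4A: $2,300; Unit G2: $1,200

Sum of floor area: 11,667.
Pro-rata amounts: Unit PH2 2,350/11,667 × $6,650 = 1,339.46; Unit 1B 1,303/11,667 × $6,650 = 742.69; Unit 1A 1,832/11,667 × $6,650 = 1,044.21; Unit 4A 4,114/11,667 × $6,650 = 2,344.91; Unit G2 2,068/11,667 × $6,650 = 1,178.73.
At nearest $50: Unit PH2 $1,350; Unit 1B $750; Unit 1A $1,050; Unit 4A $2,350; Unit G2 $1,200. Sum = $6,700.
Difference $6,650 − $6,700 = −$50 applied to largest floor area (Unit 4A): Unit 4A becomes $2,300.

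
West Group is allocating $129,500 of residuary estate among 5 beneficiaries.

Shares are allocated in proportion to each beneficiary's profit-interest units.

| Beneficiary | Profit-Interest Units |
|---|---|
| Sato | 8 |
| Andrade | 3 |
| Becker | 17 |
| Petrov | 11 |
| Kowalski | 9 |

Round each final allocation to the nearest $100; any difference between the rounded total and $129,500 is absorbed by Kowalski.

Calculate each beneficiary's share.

Sato: $21,600; Andrade: $8,100; Becker: $45,900; Petrov: $29,700; Kowalski: $24,200

Profit-interest units total: 48.
Proportional shares: Sato 8/48 × $129,500 = 21,583.33; Andrade 3/48 × $129,500 = 8,093.75; Becker 17/48 × $129,500 = 45,864.58; Petrov 11/48 × $129,500 = 29,677.08; Kowalski 9/48 × $129,500 = 24,281.25.
After rounding ($100): Sato $21,600; Andrade $8,100; Becker $45,900; Petrov $29,700; Kowalski $24,300. Sum = $129,600.
Difference $129,500 − $129,600 = −$100 applied to Kowalski: Kowalski becomes $24,200.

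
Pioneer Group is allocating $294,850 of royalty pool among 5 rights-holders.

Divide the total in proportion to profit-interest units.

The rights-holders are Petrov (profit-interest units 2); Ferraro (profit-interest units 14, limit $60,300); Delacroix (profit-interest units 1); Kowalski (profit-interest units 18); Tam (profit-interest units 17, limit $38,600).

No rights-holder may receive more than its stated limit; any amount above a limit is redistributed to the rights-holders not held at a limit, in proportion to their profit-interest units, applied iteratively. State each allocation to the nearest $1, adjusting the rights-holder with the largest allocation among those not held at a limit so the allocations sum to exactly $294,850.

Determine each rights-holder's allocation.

Petrov: $18,662; Ferraro: $60,300; Delacroix: $9,331; Kowalski: $167,957; Tam: $38,600

Profit-interest units total: 52.
Unconstrained shares: Petrov 11,340.38; Ferraro 79,382.69; Delacroix 5,670.19; Kowalski 102,063.46; Tam 96,393.27.
Held at cap: Ferraro ($60,300), Tam ($38,600); balance $195,950 reallocated over remaining profit-interest units 21.
Remaining shares: Petrov 18,661.90 → $18,662; Delacroix 9,330.95 → $9,331; Kowalski 167,957.14 → $167,957.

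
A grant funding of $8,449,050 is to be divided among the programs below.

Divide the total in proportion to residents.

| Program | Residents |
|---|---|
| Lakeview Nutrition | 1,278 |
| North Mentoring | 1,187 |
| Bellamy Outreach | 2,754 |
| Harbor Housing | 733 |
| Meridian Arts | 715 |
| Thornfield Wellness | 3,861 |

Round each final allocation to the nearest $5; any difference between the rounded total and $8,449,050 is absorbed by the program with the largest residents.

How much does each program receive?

Combined residents = 1,278 + 1,187 + 2,754 + 733 + 715 + 3,861 = 10,528.
Raw shares: Lakeview Nutrition 1,025,635.06; North Mentoring 952,604.71; Bellamy Outreach 2,210,171.32; Harbor Housing 588,255.48; Meridian Arts 573,809.91; Thornfield Wellness 3,098,573.52.
Rounded to nearest $5: Lakeview Nutrition $1,025,635; North Mentoring $952,605; Bellamy Outreach $2,210,170; Harbor Housing $588,255; Meridian Arts $573,810; Thornfield Wellness $3,098,575. Sum = $8,449,050.
Sum already equals the total — no adjustment.

Lakeview Nutrition: $1,025,635; North Mentoring: $952,605; Bellamy Outreach: $2,210,170; Harbor Housing: $588,255; Meridian Arts: $573,810; Thornfield Wellness: $3,098,575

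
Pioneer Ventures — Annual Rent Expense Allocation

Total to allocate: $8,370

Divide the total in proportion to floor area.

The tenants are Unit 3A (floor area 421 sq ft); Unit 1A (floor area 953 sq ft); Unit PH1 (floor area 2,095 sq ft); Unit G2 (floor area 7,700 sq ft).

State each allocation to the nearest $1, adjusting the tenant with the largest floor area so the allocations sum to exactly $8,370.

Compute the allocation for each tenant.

Unit 3A: $315; Unit 1A: $714; Unit PH1: $1,570; Unit G2: $5,771

Combined floor area = 11,169.
Proportional shares: Unit 3A 421/11,169 × $8,370 = 315.496; Unit 1A 953/11,169 × $8,370 = 714.17; Unit PH1 2,095/11,169 × $8,370 = 1,569.98; Unit G2 7,700/11,169 × $8,370 = 5,770.35.
After rounding ($1): Unit 3A $315; Unit 1A $714; Unit PH1 $1,570; Unit G2 $5,770. Sum = $8,369.
Difference $8,370 − $8,369 = +$1 applied to largest floor area (Unit G2): Unit G2 becomes $5,771.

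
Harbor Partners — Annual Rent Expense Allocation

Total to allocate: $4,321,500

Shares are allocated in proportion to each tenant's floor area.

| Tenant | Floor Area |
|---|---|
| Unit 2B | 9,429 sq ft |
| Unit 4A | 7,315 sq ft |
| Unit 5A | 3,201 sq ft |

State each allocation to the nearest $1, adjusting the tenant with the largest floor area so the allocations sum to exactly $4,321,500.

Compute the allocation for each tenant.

Unit 2B: $2,042,990 · Unit 4A: $1,584,947 · Unit 5A: $693,563

Combined floor area = 19,945.
Pro-rata amounts: Unit 2B 9,429/19,945 × $4,321,500 = 2,042,989.40; Unit 4A 7,315/19,945 × $4,321,500 = 1,584,947.23; Unit 5A 3,201/19,945 × $4,321,500 = 693,563.37.
After rounding ($1): Unit 2B $2,042,989; Unit 4A $1,584,947; Unit 5A $693,563. Sum = $4,321,499.
Difference $4,321,500 − $4,321,499 = +$1 applied to largest floor area (Unit 2B): Unit 2B becomes $2,042,990.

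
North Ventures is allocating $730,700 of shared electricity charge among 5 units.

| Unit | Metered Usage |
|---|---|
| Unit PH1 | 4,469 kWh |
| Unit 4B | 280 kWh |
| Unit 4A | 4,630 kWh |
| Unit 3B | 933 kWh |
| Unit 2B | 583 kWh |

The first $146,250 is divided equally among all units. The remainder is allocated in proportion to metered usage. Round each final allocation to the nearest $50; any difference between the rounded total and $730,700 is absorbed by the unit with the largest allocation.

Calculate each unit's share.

Unit PH1: $269,000 · Unit 4B: $44,250 · Unit 4A: $277,650 · Unit 3B: $79,300 · Unit 2B: $60,500

$146,250 shared equally gives $29,250 per unit.
Remainder $584,450 by metered usage (total 10,895): Unit PH1 239,734.47 → $239,750; Unit 4B 15,020.28 → $15,000; Unit 4A 248,371.13 → $248,350; Unit 3B 50,049.73 → $50,050; Unit 2B 31,274.38 → $31,250.
Rounding difference +$50 on remainder applied to Unit 4A.
Totals: Unit PH1 $29,250 + $239,750 = $269,000; Unit 4B $29,250 + $15,000 = $44,250; Unit 4A $29,250 + $248,400 = $277,650; Unit 3B $29,250 + $50,050 = $79,300; Unit 2B $29,250 + $31,250 = $60,500.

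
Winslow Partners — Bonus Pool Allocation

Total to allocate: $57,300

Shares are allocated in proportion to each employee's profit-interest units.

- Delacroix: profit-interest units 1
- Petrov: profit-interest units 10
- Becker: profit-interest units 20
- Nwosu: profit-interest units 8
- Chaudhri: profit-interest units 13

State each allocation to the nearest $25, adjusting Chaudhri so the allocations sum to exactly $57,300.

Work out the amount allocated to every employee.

Delacroix: $1,100; Petrov: $11,025; Becker: $22,050; Nwosu: $8,825; Chaudhri: $14,300

Combined profit-interest units = 52.
Raw shares: Delacroix 1/52 × $57,300 = 1,101.92; Petrov 10/52 × $57,300 = 11,019.23; Becker 20/52 × $57,300 = 22,038.46; Nwosu 8/52 × $57,300 = 8,815.38; Chaudhri 13/52 × $57,300 = 14,325.00.
After rounding ($25): Delacroix $1,100; Petrov $11,025; Becker $22,050; Nwosu $8,825; Chaudhri $14,325. Sum = $57,325.
Difference $57,300 − $57,325 = −$25 applied to Chaudhri: Chaudhri becomes $14,300.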